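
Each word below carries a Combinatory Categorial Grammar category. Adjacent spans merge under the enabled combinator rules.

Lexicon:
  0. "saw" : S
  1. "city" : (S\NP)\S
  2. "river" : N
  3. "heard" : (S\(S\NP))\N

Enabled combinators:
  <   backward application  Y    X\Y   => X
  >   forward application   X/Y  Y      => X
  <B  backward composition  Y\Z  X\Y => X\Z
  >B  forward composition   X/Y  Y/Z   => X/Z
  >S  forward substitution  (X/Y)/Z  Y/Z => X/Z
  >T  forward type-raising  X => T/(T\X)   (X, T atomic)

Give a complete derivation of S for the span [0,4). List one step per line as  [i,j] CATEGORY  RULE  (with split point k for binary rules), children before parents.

[0,4] S   <
  [0,2] S\NP   <
    [0,1] "saw" : S
    [1,2] "city" : (S\NP)\S
  [2,4] S\(S\NP)   <
    [2,3] "river" : N
    [3,4] "heard" : (S\(S\NP))\N

[0,1] S  lex  "saw"
[1,2] (S\NP)\S  lex  "city"
[0,2] S\NP  <  k=1
[2,3] N  lex  "river"
[3,4] (S\(S\NP))\N  lex  "heard"
[2,4] S\(S\NP)  <  k=3
[0,4] S  <  k=2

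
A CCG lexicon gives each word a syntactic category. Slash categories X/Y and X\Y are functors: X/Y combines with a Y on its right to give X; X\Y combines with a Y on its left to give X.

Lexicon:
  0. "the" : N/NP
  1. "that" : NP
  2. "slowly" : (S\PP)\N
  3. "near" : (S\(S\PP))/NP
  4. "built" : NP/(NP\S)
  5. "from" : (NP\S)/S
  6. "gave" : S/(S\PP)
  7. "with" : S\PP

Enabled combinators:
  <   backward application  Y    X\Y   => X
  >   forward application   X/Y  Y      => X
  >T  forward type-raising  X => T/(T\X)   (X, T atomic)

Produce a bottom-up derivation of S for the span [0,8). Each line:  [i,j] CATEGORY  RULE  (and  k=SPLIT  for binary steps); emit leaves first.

[0,1] N/NP  lex  "the"
[1,2] NP  lex  "that"
[0,2] N  >  k=1
[2,3] (S\PP)\N  lex  "slowly"
[0,3] S\PP  <  k=2
[3,4] (S\(S\PP))/NP  lex  "near"
[4,5] NP/(NP\S)  lex  "built"
[5,6] (NP\S)/S  lex  "from"
[6,7] S/(S\PP)  lex  "gave"
[7,8] S\PP  lex  "with"
[6,8] S  >  k=7
[5,8] NP\S  >  k=6
[4,8] NP  >  k=5
[3,8] S\(S\PP)  >  k=4
[0,8] S  <  k=3

[0,8] S   <
  [0,3] S\PP   <
    [0,2] N   >
      [0,1] "the" : N/NP
      [1,2] "that" : NP
    [2,3] "slowly" : (S\PP)\N
  [3,8] S\(S\PP)   >
    [3,4] "near" : (S\(S\PP))/NP
    [4,8] NP   >
      [4,5] "built" : NP/(NP\S)
      [5,8] NP\S   >
        [5,6] "from" : (NP\S)/S
        [6,8] S   >
          [6,7] "gave" : S/(S\PP)
          [7,8] "with" : S\PP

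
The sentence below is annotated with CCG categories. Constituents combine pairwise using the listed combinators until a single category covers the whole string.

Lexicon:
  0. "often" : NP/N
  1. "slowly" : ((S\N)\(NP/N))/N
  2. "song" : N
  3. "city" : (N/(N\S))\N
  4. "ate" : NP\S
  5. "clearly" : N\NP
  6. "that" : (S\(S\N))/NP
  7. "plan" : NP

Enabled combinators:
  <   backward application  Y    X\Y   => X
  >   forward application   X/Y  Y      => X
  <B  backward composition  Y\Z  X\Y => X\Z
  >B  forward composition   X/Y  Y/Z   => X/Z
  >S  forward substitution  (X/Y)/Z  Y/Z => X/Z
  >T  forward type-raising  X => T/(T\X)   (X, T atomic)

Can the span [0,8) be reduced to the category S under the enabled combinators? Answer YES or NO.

YES

[0,8] S   <
  [0,6] S\N   <
    [0,1] "often" : NP/N
    [1,6] (S\N)\(NP/N)   >
      [1,2] "slowly" : ((S\N)\(NP/N))/N
      [2,6] N   >
        [2,4] N/(N\S)   <
          [2,3] "song" : N
          [3,4] "city" : (N/(N\S))\N
        [4,6] N\S   <B
          [4,5] "ate" : NP\S
          [5,6] "clearly" : N\NP
  [6,8] S\(S\N)   >
    [6,7] "that" : (S\(S\N))/NP
    [7,8] "plan" : NP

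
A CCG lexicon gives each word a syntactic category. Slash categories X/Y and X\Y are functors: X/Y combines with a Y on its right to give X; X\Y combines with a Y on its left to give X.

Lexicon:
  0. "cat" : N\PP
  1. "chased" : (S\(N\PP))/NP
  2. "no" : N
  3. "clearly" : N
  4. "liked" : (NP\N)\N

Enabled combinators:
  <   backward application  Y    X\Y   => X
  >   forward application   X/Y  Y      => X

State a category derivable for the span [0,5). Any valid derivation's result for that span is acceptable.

[0,5] S   <
  [0,1] "cat" : N\PP
  [1,5] S\(N\PP)   >
    [1,2] "chased" : (S\(N\PP))/NP
    [2,5] NP   <
      [2,3] "no" : N
      [3,5] NP\N   <
        [3,4] "clearly" : N
        [4,5] "liked" : (NP\N)\N

S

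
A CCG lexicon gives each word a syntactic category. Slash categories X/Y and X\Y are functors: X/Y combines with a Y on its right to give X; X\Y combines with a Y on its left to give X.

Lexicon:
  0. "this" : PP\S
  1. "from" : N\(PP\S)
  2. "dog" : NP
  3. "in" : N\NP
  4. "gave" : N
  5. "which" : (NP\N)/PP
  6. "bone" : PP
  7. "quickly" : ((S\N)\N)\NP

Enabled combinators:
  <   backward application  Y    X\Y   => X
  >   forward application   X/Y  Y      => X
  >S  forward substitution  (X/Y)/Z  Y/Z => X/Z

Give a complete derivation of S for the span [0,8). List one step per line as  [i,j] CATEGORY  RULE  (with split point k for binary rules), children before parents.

[0,8] S   <
  [0,2] N   <
    [0,1] "this" : PP\S
    [1,2] "from" : N\(PP\S)
  [2,8] S\N   <
    [2,4] N   <
      [2,3] "dog" : NP
      [3,4] "in" : N\NP
    [4,8] (S\N)\N   <
      [4,7] NP   <
        [4,5] "gave" : N
        [5,7] NP\N   >
          [5,6] "which" : (NP\N)/PP
          [6,7] "bone" : PP
      [7,8] "quickly" : ((S\N)\N)\NP

[0,1] PP\S  lex  "this"
[1,2] N\(PP\S)  lex  "from"
[0,2] N  <  k=1
[2,3] NP  lex  "dog"
[3,4] N\NP  lex  "in"
[2,4] N  <  k=3
[4,5] N  lex  "gave"
[5,6] (NP\N)/PP  lex  "which"
[6,7] PP  lex  "bone"
[5,7] NP\N  >  k=6
[4,7] NP  <  k=5
[7,8] ((S\N)\N)\NP  lex  "quickly"
[4,8] (S\N)\N  <  k=7
[2,8] S\N  <  k=4
[0,8] S  <  k=2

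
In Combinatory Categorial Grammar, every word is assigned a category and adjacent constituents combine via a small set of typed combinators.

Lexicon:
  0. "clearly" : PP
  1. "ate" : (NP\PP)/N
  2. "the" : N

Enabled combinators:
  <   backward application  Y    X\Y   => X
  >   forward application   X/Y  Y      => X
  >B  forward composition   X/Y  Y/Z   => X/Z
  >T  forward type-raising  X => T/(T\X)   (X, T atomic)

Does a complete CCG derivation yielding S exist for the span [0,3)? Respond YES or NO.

PP (NP\PP)/N N
CKY chart[0,3] = {N/(N\NP), NP, NP/(NP\NP), NP/(N\N), PP/(PP\NP), S/(S\NP)}; S ∉ chart

NO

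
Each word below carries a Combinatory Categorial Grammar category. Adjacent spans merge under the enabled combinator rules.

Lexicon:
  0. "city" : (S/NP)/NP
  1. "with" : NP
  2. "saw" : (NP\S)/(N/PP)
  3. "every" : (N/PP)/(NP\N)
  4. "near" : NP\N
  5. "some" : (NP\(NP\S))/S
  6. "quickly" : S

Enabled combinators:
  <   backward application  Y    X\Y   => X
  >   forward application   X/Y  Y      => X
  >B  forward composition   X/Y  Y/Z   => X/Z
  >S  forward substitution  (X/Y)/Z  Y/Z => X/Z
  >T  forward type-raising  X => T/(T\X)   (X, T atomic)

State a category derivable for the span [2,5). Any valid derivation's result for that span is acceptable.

[0,7] S   >
  [0,2] S/NP   >
    [0,1] "city" : (S/NP)/NP
    [1,2] "with" : NP
  [2,7] NP   <
    [2,5] NP\S   >
      [2,3] "saw" : (NP\S)/(N/PP)
      [3,5] N/PP   >
        [3,4] "every" : (N/PP)/(NP\N)
        [4,5] "near" : NP\N
    [5,7] NP\(NP\S)   >
      [5,6] "some" : (NP\(NP\S))/S
      [6,7] "quickly" : S

NP\S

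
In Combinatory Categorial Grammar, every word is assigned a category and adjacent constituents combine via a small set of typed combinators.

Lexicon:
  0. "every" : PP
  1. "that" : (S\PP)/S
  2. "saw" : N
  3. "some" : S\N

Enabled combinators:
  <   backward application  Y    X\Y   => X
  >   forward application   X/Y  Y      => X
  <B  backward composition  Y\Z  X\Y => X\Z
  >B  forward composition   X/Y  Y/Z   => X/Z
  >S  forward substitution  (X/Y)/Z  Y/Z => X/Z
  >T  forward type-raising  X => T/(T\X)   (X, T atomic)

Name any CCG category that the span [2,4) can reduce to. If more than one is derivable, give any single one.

S

[0,4] S   <
  [0,1] "every" : PP
  [1,4] S\PP   >
    [1,2] "that" : (S\PP)/S
    [2,4] S   >
      [2,3] S/(S\N)   >T
        [2,3] "saw" : N
      [3,4] "some" : S\N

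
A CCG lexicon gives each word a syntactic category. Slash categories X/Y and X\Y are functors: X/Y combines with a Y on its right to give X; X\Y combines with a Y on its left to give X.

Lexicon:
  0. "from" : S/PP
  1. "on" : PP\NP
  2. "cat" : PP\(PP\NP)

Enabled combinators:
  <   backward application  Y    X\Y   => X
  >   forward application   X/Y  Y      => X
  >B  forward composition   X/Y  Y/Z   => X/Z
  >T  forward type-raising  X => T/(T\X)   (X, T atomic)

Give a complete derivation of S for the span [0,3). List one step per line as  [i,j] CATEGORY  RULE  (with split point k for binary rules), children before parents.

[0,1] S/PP  lex  "from"
[1,2] PP\NP  lex  "on"
[2,3] PP\(PP\NP)  lex  "cat"
[1,3] PP  <  k=2
[0,3] S  >  k=1

[0,3] S   >
  [0,1] "from" : S/PP
  [1,3] PP   <
    [1,2] "on" : PP\NP
    [2,3] "cat" : PP\(PP\NP)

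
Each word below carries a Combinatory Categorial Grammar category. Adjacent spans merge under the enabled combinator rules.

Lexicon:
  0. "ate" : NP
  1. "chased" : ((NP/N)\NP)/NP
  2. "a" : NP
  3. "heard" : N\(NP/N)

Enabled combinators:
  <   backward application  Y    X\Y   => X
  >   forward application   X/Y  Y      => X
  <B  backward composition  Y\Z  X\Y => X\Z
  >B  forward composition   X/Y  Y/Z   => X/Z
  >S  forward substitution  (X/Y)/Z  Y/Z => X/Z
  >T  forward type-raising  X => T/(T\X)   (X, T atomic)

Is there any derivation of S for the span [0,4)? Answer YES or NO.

NO

NP ((NP/N)\NP)/NP NP N\(NP/N)
CKY chart[0,4] = {N, N/(N\N), NP/(NP\N), PP/(PP\N), S/(S\N)}; S ∉ chart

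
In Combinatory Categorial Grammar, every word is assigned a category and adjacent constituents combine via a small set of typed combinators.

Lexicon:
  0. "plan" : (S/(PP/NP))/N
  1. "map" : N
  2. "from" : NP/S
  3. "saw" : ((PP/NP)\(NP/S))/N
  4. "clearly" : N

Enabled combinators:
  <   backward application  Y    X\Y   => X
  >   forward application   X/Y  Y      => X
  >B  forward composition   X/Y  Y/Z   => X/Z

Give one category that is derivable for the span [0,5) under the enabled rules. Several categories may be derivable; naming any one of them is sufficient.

S

[0,5] S   >
  [0,2] S/(PP/NP)   >
    [0,1] "plan" : (S/(PP/NP))/N
    [1,2] "map" : N
  [2,5] PP/NP   <
    [2,3] "from" : NP/S
    [3,5] (PP/NP)\(NP/S)   >
      [3,4] "saw" : ((PP/NP)\(NP/S))/N
      [4,5] "clearly" : N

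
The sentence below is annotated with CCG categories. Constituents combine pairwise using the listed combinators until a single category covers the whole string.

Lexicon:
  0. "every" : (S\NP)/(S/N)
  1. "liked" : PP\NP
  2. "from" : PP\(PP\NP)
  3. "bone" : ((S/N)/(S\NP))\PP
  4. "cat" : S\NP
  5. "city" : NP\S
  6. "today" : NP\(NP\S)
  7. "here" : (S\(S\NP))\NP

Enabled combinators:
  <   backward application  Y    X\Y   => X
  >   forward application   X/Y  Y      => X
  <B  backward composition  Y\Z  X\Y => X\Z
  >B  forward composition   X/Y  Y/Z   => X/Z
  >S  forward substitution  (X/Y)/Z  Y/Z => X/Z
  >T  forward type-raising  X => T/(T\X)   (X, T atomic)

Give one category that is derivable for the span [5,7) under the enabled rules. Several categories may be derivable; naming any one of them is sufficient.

NP

[0,8] S   <
  [0,5] S\NP   >
    [0,1] "every" : (S\NP)/(S/N)
    [1,5] S/N   >
      [1,4] (S/N)/(S\NP)   <
        [1,3] PP   <
          [1,2] "liked" : PP\NP
          [2,3] "from" : PP\(PP\NP)
        [3,4] "bone" : ((S/N)/(S\NP))\PP
      [4,5] "cat" : S\NP
  [5,8] S\(S\NP)   <
    [5,7] NP   <
      [5,6] "city" : NP\S
      [6,7] "today" : NP\(NP\S)
    [7,8] "here" : (S\(S\NP))\NP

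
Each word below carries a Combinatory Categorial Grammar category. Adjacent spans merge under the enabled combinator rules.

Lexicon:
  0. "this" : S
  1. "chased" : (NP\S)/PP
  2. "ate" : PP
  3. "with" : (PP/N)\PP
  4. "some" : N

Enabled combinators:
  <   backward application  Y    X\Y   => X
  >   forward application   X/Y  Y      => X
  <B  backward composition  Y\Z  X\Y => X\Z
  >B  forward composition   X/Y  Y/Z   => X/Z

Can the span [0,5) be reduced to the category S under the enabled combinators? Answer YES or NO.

S (NP\S)/PP PP (PP/N)\PP N
CKY chart[0,5] = {NP}; S ∉ chart

NO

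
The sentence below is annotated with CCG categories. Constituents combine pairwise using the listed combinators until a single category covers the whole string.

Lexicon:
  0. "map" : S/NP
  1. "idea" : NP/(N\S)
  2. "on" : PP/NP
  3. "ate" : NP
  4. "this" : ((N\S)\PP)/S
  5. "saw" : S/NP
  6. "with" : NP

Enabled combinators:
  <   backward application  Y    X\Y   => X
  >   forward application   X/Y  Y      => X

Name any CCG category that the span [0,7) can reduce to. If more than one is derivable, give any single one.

[0,7] S   >
  [0,1] "map" : S/NP
  [1,7] NP   >
    [1,2] "idea" : NP/(N\S)
    [2,7] N\S   <
      [2,4] PP   >
        [2,3] "on" : PP/NP
        [3,4] "ate" : NP
      [4,7] (N\S)\PP   >
        [4,5] "this" : ((N\S)\PP)/S
        [5,7] S   >
          [5,6] "saw" : S/NP
          [6,7] "with" : NP

S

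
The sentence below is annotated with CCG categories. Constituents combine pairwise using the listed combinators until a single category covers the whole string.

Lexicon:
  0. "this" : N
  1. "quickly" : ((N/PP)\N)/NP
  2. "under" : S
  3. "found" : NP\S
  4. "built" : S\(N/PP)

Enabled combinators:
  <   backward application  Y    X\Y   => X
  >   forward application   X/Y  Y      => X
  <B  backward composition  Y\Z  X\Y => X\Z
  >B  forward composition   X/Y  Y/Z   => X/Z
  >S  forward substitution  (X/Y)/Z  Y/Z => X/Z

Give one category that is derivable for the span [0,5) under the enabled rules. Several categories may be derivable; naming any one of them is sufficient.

S

[0,5] S   <
  [0,1] "this" : N
  [1,5] S\N   <B
    [1,4] (N/PP)\N   >
      [1,2] "quickly" : ((N/PP)\N)/NP
      [2,4] NP   <
        [2,3] "under" : S
        [3,4] "found" : NP\S
    [4,5] "built" : S\(N/PP)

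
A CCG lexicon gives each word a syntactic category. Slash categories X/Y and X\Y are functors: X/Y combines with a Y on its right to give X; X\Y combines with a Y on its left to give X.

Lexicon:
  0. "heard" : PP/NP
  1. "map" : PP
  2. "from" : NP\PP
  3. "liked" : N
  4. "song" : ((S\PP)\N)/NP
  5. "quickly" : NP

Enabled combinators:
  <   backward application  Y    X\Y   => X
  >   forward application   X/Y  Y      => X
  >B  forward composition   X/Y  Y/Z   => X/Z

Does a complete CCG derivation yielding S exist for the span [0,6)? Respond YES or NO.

[0,6] S   <
  [0,3] PP   >
    [0,1] "heard" : PP/NP
    [1,3] NP   <
      [1,2] "map" : PP
      [2,3] "from" : NP\PP
  [3,6] S\PP   <
    [3,4] "liked" : N
    [4,6] (S\PP)\N   >
      [4,5] "song" : ((S\PP)\N)/NP
      [5,6] "quickly" : NP

YES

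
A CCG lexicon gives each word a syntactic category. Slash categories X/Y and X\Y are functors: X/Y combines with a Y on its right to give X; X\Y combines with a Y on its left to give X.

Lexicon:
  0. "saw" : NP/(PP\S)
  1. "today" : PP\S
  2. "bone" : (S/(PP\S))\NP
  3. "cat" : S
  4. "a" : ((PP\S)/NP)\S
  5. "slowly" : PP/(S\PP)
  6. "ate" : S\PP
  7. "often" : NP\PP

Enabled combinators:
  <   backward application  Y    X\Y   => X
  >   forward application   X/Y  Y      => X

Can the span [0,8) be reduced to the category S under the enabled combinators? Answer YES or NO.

[0,8] S   >
  [0,3] S/(PP\S)   <
    [0,2] NP   >
      [0,1] "saw" : NP/(PP\S)
      [1,2] "today" : PP\S
    [2,3] "bone" : (S/(PP\S))\NP
  [3,8] PP\S   >
    [3,5] (PP\S)/NP   <
      [3,4] "cat" : S
      [4,5] "a" : ((PP\S)/NP)\S
    [5,8] NP   <
      [5,7] PP   >
        [5,6] "slowly" : PP/(S\PP)
        [6,7] "ate" : S\PP
      [7,8] "often" : NP\PP

YES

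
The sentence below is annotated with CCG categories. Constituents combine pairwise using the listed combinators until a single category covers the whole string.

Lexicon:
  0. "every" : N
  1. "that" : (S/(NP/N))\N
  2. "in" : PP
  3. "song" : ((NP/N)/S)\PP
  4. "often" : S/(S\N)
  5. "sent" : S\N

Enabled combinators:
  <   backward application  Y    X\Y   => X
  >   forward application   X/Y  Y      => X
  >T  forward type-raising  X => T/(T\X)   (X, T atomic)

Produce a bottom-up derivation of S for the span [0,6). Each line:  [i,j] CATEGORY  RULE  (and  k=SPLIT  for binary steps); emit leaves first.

[0,6] S   >
  [0,2] S/(NP/N)   <
    [0,1] "every" : N
    [1,2] "that" : (S/(NP/N))\N
  [2,6] NP/N   >
    [2,4] (NP/N)/S   <
      [2,3] "in" : PP
      [3,4] "song" : ((NP/N)/S)\PP
    [4,6] S   >
      [4,5] "often" : S/(S\N)
      [5,6] "sent" : S\N

[0,1] N  lex  "every"
[1,2] (S/(NP/N))\N  lex  "that"
[0,2] S/(NP/N)  <  k=1
[2,3] PP  lex  "in"
[3,4] ((NP/N)/S)\PP  lex  "song"
[2,4] (NP/N)/S  <  k=3
[4,5] S/(S\N)  lex  "often"
[5,6] S\N  lex  "sent"
[4,6] S  >  k=5
[2,6] NP/N  >  k=4
[0,6] S  >  k=2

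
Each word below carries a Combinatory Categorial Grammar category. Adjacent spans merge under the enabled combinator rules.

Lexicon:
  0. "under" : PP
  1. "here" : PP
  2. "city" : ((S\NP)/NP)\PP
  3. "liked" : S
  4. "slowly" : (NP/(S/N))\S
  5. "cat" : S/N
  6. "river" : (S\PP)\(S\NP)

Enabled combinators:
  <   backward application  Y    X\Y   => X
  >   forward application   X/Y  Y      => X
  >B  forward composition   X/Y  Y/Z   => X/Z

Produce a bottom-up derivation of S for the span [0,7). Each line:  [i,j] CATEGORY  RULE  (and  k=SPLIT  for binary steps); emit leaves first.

[0,1] PP  lex  "under"
[1,2] PP  lex  "here"
[2,3] ((S\NP)/NP)\PP  lex  "city"
[1,3] (S\NP)/NP  <  k=2
[3,4] S  lex  "liked"
[4,5] (NP/(S/N))\S  lex  "slowly"
[3,5] NP/(S/N)  <  k=4
[5,6] S/N  lex  "cat"
[3,6] NP  >  k=5
[1,6] S\NP  >  k=3
[6,7] (S\PP)\(S\NP)  lex  "river"
[1,7] S\PP  <  k=6
[0,7] S  <  k=1

[0,7] S   <
  [0,1] "under" : PP
  [1,7] S\PP   <
    [1,6] S\NP   >
      [1,3] (S\NP)/NP   <
        [1,2] "here" : PP
        [2,3] "city" : ((S\NP)/NP)\PP
      [3,6] NP   >
        [3,5] NP/(S/N)   <
          [3,4] "liked" : S
          [4,5] "slowly" : (NP/(S/N))\S
        [5,6] "cat" : S/N
    [6,7] "river" : (S\PP)\(S\NP)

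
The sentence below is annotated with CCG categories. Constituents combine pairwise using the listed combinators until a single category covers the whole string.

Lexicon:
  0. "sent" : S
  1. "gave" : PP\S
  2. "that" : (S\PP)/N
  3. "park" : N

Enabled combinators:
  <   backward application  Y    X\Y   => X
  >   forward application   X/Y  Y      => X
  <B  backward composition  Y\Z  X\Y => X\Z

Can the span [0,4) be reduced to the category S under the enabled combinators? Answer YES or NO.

[0,4] S   <
  [0,2] PP   <
    [0,1] "sent" : S
    [1,2] "gave" : PP\S
  [2,4] S\PP   >
    [2,3] "that" : (S\PP)/N
    [3,4] "park" : N

YES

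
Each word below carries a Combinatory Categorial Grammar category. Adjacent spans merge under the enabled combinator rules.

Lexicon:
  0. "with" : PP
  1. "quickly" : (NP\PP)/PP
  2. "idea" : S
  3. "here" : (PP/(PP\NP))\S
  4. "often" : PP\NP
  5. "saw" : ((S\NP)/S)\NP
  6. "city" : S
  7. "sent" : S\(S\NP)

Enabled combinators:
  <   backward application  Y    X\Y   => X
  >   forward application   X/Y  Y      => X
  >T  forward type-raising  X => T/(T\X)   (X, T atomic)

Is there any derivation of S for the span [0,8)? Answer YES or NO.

[0,8] S   <
  [0,7] S\NP   >
    [0,6] (S\NP)/S   <
      [0,5] NP   <
        [0,1] "with" : PP
        [1,5] NP\PP   >
          [1,2] "quickly" : (NP\PP)/PP
          [2,5] PP   >
            [2,4] PP/(PP\NP)   <
              [2,3] "idea" : S
              [3,4] "here" : (PP/(PP\NP))\S
            [4,5] "often" : PP\NP
      [5,6] "saw" : ((S\NP)/S)\NP
    [6,7] "city" : S
  [7,8] "sent" : S\(S\NP)

YES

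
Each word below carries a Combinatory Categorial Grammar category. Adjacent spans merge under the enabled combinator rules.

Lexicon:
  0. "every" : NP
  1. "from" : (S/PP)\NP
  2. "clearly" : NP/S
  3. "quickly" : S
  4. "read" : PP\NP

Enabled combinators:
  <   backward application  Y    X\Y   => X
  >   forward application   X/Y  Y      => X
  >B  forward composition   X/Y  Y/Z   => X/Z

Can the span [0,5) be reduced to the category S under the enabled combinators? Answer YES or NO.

[0,5] S   >
  [0,2] S/PP   <
    [0,1] "every" : NP
    [1,2] "from" : (S/PP)\NP
  [2,5] PP   <
    [2,4] NP   >
      [2,3] "clearly" : NP/S
      [3,4] "quickly" : S
    [4,5] "read" : PP\NP

YES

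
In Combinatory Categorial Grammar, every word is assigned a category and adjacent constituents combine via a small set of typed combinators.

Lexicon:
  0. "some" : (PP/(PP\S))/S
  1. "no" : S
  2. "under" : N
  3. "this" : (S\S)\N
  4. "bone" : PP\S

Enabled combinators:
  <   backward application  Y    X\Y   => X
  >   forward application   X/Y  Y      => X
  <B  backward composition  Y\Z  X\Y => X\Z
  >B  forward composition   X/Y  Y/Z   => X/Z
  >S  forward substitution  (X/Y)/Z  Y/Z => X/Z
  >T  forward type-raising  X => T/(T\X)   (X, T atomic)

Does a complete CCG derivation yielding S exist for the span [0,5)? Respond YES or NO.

(PP/(PP\S))/S S N (S\S)\N PP\S
CKY chart[0,5] = {(PP/(PP\S))/(S\PP), N/(N\PP), NP/(NP\PP), PP, PP/(PP\PP), S/(S\PP)}; S ∉ chart

NO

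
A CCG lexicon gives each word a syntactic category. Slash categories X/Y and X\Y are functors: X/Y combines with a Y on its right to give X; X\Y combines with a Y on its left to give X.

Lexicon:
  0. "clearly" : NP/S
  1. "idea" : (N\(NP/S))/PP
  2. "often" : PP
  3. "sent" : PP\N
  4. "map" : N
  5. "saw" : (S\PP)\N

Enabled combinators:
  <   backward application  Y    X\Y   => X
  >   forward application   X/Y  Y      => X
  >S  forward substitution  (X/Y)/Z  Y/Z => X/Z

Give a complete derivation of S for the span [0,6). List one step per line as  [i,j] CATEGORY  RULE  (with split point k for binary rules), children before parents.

[0,6] S   <
  [0,4] PP   <
    [0,3] N   <
      [0,1] "clearly" : NP/S
      [1,3] N\(NP/S)   >
        [1,2] "idea" : (N\(NP/S))/PP
        [2,3] "often" : PP
    [3,4] "sent" : PP\N
  [4,6] S\PP   <
    [4,5] "map" : N
    [5,6] "saw" : (S\PP)\N

[0,1] NP/S  lex  "clearly"
[1,2] (N\(NP/S))/PP  lex  "idea"
[2,3] PP  lex  "often"
[1,3] N\(NP/S)  >  k=2
[0,3] N  <  k=1
[3,4] PP\N  lex  "sent"
[0,4] PP  <  k=3
[4,5] N  lex  "map"
[5,6] (S\PP)\N  lex  "saw"
[4,6] S\PP  <  k=5
[0,6] S  <  k=4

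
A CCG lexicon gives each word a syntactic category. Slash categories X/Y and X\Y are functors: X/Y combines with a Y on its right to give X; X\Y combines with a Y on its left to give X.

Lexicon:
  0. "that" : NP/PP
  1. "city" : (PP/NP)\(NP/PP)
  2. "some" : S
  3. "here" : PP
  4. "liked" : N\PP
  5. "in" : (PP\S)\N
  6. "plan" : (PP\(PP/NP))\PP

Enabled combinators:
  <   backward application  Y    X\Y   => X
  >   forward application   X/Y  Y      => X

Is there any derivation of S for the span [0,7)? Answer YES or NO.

NO

NP/PP (PP/NP)\(NP/PP) S PP N\PP (PP\S)\N (PP\(PP/NP))\PP
CKY chart[0,7] = {PP}; S ∉ chart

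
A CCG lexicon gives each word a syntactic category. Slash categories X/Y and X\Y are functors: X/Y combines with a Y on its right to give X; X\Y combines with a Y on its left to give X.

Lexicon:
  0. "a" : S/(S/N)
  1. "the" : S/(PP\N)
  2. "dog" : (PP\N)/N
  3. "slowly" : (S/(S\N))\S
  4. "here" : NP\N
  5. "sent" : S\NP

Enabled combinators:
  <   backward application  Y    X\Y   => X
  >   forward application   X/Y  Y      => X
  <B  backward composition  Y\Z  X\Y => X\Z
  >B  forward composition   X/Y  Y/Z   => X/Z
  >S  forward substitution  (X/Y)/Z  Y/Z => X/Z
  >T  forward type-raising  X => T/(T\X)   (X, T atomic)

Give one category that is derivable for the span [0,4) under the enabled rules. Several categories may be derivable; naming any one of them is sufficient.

S/(S\N)

[0,6] S   >
  [0,4] S/(S\N)   <
    [0,3] S   >
      [0,1] "a" : S/(S/N)
      [1,3] S/N   >B
        [1,2] "the" : S/(PP\N)
        [2,3] "dog" : (PP\N)/N
    [3,4] "slowly" : (S/(S\N))\S
  [4,6] S\N   <B
    [4,5] "here" : NP\N
    [5,6] "sent" : S\NP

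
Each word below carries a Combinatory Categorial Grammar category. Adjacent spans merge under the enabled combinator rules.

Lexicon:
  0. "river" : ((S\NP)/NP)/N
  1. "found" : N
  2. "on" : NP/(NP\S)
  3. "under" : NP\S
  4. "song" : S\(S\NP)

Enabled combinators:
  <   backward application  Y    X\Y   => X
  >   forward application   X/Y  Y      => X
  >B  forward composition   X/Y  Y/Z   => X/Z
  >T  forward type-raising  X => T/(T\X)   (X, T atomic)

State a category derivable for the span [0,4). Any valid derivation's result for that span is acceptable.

S\NP

[0,5] S   <
  [0,4] S\NP   >
    [0,2] (S\NP)/NP   >
      [0,1] "river" : ((S\NP)/NP)/N
      [1,2] "found" : N
    [2,4] NP   >
      [2,3] "on" : NP/(NP\S)
      [3,4] "under" : NP\S
  [4,5] "song" : S\(S\NP)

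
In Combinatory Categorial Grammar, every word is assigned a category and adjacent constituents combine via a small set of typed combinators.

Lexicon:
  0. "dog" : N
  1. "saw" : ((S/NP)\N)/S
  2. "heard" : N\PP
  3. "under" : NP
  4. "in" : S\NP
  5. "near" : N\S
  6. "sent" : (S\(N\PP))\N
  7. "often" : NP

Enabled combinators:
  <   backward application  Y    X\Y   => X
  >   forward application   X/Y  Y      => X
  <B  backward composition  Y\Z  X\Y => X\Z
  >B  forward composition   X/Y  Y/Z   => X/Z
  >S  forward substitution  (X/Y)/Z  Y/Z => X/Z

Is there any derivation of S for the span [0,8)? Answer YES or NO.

[0,8] S   >
  [0,7] S/NP   <
    [0,1] "dog" : N
    [1,7] (S/NP)\N   >
      [1,2] "saw" : ((S/NP)\N)/S
      [2,7] S   <
        [2,3] "heard" : N\PP
        [3,7] S\(N\PP)   <
          [3,6] N   <
            [3,5] S   <
              [3,4] "under" : NP
              [4,5] "in" : S\NP
            [5,6] "near" : N\S
          [6,7] "sent" : (S\(N\PP))\N
  [7,8] "often" : NP

YES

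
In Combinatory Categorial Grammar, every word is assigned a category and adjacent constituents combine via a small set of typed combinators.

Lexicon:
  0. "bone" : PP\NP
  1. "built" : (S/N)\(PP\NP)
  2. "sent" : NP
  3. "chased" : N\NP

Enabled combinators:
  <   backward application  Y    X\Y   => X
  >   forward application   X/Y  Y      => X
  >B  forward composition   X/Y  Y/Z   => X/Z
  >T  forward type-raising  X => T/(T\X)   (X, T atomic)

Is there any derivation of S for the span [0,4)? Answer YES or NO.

YES

[0,4] S   >
  [0,2] S/N   <
    [0,1] "bone" : PP\NP
    [1,2] "built" : (S/N)\(PP\NP)
  [2,4] N   <
    [2,3] "sent" : NP
    [3,4] "chased" : N\NP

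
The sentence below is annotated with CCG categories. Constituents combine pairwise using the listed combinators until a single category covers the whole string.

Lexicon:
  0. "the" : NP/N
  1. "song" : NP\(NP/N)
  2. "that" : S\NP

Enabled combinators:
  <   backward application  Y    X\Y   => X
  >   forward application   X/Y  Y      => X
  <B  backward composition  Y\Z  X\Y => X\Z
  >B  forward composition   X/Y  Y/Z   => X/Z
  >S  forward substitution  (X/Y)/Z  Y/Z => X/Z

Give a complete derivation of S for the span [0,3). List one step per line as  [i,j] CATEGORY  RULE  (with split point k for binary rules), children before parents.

[0,1] NP/N  lex  "the"
[1,2] NP\(NP/N)  lex  "song"
[0,2] NP  <  k=1
[2,3] S\NP  lex  "that"
[0,3] S  <  k=2

[0,3] S   <
  [0,2] NP   <
    [0,1] "the" : NP/N
    [1,2] "song" : NP\(NP/N)
  [2,3] "that" : S\NP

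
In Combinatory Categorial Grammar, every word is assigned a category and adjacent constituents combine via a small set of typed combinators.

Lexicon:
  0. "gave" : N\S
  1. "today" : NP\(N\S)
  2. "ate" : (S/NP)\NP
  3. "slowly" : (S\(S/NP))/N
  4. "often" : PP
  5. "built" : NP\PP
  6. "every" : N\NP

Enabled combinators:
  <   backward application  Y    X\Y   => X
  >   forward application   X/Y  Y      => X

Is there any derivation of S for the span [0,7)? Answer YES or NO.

[0,7] S   <
  [0,3] S/NP   <
    [0,2] NP   <
      [0,1] "gave" : N\S
      [1,2] "today" : NP\(N\S)
    [2,3] "ate" : (S/NP)\NP
  [3,7] S\(S/NP)   >
    [3,4] "slowly" : (S\(S/NP))/N
    [4,7] N   <
      [4,6] NP   <
        [4,5] "often" : PP
        [5,6] "built" : NP\PP
      [6,7] "every" : N\NP

YES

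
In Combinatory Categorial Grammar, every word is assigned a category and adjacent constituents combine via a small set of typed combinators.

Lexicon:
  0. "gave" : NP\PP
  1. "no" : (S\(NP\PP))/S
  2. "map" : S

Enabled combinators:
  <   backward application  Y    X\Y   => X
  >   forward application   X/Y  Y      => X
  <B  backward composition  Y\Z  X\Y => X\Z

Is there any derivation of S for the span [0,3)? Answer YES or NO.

YES

[0,3] S   <
  [0,1] "gave" : NP\PP
  [1,3] S\(NP\PP)   >
    [1,2] "no" : (S\(NP\PP))/S
    [2,3] "map" : S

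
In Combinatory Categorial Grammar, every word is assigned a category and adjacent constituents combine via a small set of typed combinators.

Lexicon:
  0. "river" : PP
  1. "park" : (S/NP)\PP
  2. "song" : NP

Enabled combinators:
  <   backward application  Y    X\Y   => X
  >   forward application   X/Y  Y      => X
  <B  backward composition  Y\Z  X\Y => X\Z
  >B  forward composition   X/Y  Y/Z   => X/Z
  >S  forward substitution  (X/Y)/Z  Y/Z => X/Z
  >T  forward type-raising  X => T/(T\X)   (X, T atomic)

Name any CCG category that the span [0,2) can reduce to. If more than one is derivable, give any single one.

[0,3] S   >
  [0,2] S/NP   <
    [0,1] "river" : PP
    [1,2] "park" : (S/NP)\PP
  [2,3] "song" : NP

S/NP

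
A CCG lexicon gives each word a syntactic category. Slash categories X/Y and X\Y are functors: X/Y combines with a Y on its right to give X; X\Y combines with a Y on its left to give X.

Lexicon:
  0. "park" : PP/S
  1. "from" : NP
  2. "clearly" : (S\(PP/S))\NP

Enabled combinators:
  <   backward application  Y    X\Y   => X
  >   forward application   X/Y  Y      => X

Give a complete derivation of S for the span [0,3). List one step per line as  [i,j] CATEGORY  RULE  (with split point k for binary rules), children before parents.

[0,3] S   <
  [0,1] "park" : PP/S
  [1,3] S\(PP/S)   <
    [1,2] "from" : NP
    [2,3] "clearly" : (S\(PP/S))\NP

[0,1] PP/S  lex  "park"
[1,2] NP  lex  "from"
[2,3] (S\(PP/S))\NP  lex  "clearly"
[1,3] S\(PP/S)  <  k=2
[0,3] S  <  k=1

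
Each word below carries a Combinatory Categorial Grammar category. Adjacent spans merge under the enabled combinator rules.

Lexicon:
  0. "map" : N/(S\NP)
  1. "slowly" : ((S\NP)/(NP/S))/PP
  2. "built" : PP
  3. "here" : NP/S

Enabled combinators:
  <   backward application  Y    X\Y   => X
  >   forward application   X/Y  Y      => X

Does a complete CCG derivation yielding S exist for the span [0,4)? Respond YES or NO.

NO

N/(S\NP) ((S\NP)/(NP/S))/PP PP NP/S
CKY chart[0,4] = {N}; S ∉ chart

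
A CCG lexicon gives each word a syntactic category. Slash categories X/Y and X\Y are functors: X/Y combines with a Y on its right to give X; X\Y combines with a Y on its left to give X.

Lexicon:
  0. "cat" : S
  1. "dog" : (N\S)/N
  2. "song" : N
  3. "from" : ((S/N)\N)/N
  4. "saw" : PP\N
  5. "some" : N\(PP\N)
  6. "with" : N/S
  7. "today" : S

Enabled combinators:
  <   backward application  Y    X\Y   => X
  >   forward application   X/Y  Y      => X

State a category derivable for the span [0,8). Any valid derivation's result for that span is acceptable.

S

[0,8] S   >
  [0,6] S/N   <
    [0,3] N   <
      [0,1] "cat" : S
      [1,3] N\S   >
        [1,2] "dog" : (N\S)/N
        [2,3] "song" : N
    [3,6] (S/N)\N   >
      [3,4] "from" : ((S/N)\N)/N
      [4,6] N   <
        [4,5] "saw" : PP\N
        [5,6] "some" : N\(PP\N)
  [6,8] N   >
    [6,7] "with" : N/S
    [7,8] "today" : S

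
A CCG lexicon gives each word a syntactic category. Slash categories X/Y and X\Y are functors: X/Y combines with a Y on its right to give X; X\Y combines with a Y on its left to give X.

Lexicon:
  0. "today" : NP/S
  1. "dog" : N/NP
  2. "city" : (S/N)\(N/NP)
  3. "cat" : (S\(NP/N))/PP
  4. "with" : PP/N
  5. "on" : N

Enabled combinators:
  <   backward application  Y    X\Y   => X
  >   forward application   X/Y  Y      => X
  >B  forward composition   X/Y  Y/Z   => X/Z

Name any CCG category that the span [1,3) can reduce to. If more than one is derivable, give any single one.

[0,6] S   <
  [0,3] NP/N   >B
    [0,1] "today" : NP/S
    [1,3] S/N   <
      [1,2] "dog" : N/NP
      [2,3] "city" : (S/N)\(N/NP)
  [3,6] S\(NP/N)   >
    [3,4] "cat" : (S\(NP/N))/PP
    [4,6] PP   >
      [4,5] "with" : PP/N
      [5,6] "on" : N

S/N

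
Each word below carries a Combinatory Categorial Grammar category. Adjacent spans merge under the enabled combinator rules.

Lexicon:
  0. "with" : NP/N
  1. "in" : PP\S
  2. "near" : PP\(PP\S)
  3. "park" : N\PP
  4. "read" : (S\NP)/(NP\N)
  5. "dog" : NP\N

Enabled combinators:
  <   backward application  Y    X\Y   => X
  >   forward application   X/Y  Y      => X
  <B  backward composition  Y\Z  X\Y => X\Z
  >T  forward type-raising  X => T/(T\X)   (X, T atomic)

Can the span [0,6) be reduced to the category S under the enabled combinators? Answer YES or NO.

[0,6] S   <
  [0,4] NP   >
    [0,1] "with" : NP/N
    [1,4] N   <
      [1,3] PP   <
        [1,2] "in" : PP\S
        [2,3] "near" : PP\(PP\S)
      [3,4] "park" : N\PP
  [4,6] S\NP   >
    [4,5] "read" : (S\NP)/(NP\N)
    [5,6] "dog" : NP\N

YES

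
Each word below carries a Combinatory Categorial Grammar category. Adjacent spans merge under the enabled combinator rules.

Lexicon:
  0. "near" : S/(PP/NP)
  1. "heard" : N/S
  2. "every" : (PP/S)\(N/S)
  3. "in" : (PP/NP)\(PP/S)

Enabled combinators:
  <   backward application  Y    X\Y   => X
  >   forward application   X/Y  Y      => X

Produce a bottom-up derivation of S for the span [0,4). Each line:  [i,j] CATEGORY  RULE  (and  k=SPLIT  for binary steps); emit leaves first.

[0,4] S   >
  [0,1] "near" : S/(PP/NP)
  [1,4] PP/NP   <
    [1,3] PP/S   <
      [1,2] "heard" : N/S
      [2,3] "every" : (PP/S)\(N/S)
    [3,4] "in" : (PP/NP)\(PP/S)

[0,1] S/(PP/NP)  lex  "near"
[1,2] N/S  lex  "heard"
[2,3] (PP/S)\(N/S)  lex  "every"
[1,3] PP/S  <  k=2
[3,4] (PP/NP)\(PP/S)  lex  "in"
[1,4] PP/NP  <  k=3
[0,4] S  >  k=1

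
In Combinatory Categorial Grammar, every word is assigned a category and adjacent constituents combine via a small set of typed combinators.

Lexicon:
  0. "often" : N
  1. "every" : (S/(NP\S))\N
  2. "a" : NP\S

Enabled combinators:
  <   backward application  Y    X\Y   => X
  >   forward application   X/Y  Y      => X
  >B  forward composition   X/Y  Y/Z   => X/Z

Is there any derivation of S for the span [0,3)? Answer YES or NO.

[0,3] S   >
  [0,2] S/(NP\S)   <
    [0,1] "often" : N
    [1,2] "every" : (S/(NP\S))\N
  [2,3] "a" : NP\S

YES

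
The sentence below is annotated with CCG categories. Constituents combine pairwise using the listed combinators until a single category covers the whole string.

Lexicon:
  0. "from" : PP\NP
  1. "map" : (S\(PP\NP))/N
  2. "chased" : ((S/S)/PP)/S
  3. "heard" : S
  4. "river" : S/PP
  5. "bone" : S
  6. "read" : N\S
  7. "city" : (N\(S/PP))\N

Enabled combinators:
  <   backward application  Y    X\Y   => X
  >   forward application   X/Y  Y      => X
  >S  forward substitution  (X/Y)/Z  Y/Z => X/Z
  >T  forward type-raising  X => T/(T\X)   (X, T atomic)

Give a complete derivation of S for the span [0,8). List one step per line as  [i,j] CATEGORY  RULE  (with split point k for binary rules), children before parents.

[0,1] PP\NP  lex  "from"
[1,2] (S\(PP\NP))/N  lex  "map"
[2,3] ((S/S)/PP)/S  lex  "chased"
[3,4] S  lex  "heard"
[2,4] (S/S)/PP  >  k=3
[4,5] S/PP  lex  "river"
[2,5] S/PP  >S  k=4
[5,6] S  lex  "bone"
[5,6] N/(N\S)  >T
[6,7] N\S  lex  "read"
[5,7] N  >  k=6
[7,8] (N\(S/PP))\N  lex  "city"
[5,8] N\(S/PP)  <  k=7
[2,8] N  <  k=5
[1,8] S\(PP\NP)  >  k=2
[0,8] S  <  k=1

[0,8] S   <
  [0,1] "from" : PP\NP
  [1,8] S\(PP\NP)   >
    [1,2] "map" : (S\(PP\NP))/N
    [2,8] N   <
      [2,5] S/PP   >S
        [2,4] (S/S)/PP   >
          [2,3] "chased" : ((S/S)/PP)/S
          [3,4] "heard" : S
        [4,5] "river" : S/PP
      [5,8] N\(S/PP)   <
        [5,7] N   >
          [5,6] N/(N\S)   >T
            [5,6] "bone" : S
          [6,7] "read" : N\S
        [7,8] "city" : (N\(S/PP))\N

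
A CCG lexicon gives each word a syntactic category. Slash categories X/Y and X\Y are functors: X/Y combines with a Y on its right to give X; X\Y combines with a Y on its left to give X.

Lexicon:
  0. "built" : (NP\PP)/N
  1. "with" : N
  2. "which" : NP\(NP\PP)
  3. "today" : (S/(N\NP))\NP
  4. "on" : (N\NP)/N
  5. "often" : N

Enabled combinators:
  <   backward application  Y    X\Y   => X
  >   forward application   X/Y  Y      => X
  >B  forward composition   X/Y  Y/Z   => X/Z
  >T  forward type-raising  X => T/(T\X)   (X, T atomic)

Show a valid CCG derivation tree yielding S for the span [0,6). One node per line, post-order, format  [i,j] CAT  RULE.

[0,6] S   >
  [0,4] S/(N\NP)   <
    [0,3] NP   <
      [0,2] NP\PP   >
        [0,1] "built" : (NP\PP)/N
        [1,2] "with" : N
      [2,3] "which" : NP\(NP\PP)
    [3,4] "today" : (S/(N\NP))\NP
  [4,6] N\NP   >
    [4,5] "on" : (N\NP)/N
    [5,6] "often" : N

[0,1] (NP\PP)/N  lex  "built"
[1,2] N  lex  "with"
[0,2] NP\PP  >  k=1
[2,3] NP\(NP\PP)  lex  "which"
[0,3] NP  <  k=2
[3,4] (S/(N\NP))\NP  lex  "today"
[0,4] S/(N\NP)  <  k=3
[4,5] (N\NP)/N  lex  "on"
[5,6] N  lex  "often"
[4,6] N\NP  >  k=5
[0,6] S  >  k=4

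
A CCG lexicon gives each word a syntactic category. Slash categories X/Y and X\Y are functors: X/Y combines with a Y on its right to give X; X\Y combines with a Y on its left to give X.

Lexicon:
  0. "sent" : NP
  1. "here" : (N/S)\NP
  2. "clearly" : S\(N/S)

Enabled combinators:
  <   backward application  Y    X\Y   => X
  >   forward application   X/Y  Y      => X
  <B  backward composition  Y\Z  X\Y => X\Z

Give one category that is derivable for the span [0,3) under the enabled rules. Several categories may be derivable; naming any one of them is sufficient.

S

[0,3] S   <
  [0,2] N/S   <
    [0,1] "sent" : NP
    [1,2] "here" : (N/S)\NP
  [2,3] "clearly" : S\(N/S)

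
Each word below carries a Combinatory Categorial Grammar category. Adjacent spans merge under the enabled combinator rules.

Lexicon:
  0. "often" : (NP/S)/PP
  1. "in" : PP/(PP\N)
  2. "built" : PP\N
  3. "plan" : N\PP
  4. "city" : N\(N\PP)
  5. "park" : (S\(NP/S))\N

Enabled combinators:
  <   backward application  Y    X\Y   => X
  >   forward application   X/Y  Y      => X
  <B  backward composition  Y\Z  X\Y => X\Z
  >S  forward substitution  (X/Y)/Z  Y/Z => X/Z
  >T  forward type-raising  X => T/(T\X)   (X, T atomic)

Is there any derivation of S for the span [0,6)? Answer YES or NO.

YES

[0,6] S   <
  [0,3] NP/S   >
    [0,1] "often" : (NP/S)/PP
    [1,3] PP   >
      [1,2] "in" : PP/(PP\N)
      [2,3] "built" : PP\N
  [3,6] S\(NP/S)   <
    [3,5] N   <
      [3,4] "plan" : N\PP
      [4,5] "city" : N\(N\PP)
    [5,6] "park" : (S\(NP/S))\N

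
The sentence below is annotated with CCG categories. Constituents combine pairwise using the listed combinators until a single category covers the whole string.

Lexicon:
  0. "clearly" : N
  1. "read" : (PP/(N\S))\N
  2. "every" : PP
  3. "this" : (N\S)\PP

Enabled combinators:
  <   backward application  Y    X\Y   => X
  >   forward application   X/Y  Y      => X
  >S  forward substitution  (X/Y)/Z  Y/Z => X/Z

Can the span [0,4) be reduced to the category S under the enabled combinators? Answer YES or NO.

NO

N (PP/(N\S))\N PP (N\S)\PP
CKY chart[0,4] = {PP}; S ∉ chart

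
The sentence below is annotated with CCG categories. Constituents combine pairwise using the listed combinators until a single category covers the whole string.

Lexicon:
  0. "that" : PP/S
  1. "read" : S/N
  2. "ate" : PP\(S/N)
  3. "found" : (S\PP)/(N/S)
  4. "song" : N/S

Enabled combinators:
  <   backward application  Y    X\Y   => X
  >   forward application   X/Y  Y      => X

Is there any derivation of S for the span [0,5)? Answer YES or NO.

NO

PP/S S/N PP\(S/N) (S\PP)/(N/S) N/S
CKY chart[0,5] = {PP}; S ∉ chart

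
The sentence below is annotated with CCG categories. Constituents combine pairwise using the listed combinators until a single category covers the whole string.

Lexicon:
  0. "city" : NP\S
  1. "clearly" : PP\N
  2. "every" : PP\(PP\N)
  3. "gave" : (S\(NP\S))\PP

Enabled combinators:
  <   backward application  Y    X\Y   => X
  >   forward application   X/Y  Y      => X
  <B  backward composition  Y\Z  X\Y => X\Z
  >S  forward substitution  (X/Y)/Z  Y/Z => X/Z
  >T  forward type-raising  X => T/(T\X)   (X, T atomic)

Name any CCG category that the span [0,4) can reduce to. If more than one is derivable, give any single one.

[0,4] S   <
  [0,1] "city" : NP\S
  [1,4] S\(NP\S)   <
    [1,3] PP   <
      [1,2] "clearly" : PP\N
      [2,3] "every" : PP\(PP\N)
    [3,4] "gave" : (S\(NP\S))\PP

S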